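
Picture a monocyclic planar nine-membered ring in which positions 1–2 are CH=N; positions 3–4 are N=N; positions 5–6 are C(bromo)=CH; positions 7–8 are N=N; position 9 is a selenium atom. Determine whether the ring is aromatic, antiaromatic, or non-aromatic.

The p orbitals form a continuous loop: the double-bond atoms are sp², each contributing one p electron; each sp² =N– keeps its lone pair in-plane and puts one electron into the π system; the selenium donates one lone pair from its p orbital. The ring is fully conjugated.
Adding the contributions, 4 × 2 = 8 from the double-bond units + 2 from the Se atom = 10.
That gives a 4n+2 count (10, n = 2).

Aromatic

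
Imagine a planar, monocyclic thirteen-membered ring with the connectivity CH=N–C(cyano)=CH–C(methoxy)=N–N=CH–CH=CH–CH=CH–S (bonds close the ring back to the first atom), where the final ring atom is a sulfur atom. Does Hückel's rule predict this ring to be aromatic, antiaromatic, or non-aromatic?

Every ring atom contributes a p orbital perpendicular to the ring (the double-bond atoms are sp², each contributing one p electron; the doubly-bonded nitrogens are pyridine-type — their lone pairs lie in the ring plane, leaving one electron in the p orbital; the sulfur donates one lone pair from its p orbital), so the π system is cyclic and fully conjugated.
π-electron count: 6 × 2 = 12 from the double-bond units + 2 from the S atom = 14.
Since 14 = 4·3 + 2, the ring meets the 4n+2 criterion.

Aromatic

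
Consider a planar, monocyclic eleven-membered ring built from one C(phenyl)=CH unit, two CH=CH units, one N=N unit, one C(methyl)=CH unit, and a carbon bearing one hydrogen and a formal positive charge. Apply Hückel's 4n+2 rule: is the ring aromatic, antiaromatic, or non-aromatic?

Check conjugation: each doubly-bonded ring atom is sp² with one p-orbital electron; each sp² =N– keeps its lone pair in-plane and puts one electron into the π system; the carbocation has an empty p orbital — every position has a p orbital, so the cyclic π system is continuous.
Counting π electrons: 5 × 2 = 10 from the double-bond units + 0 from the CH(+) atom = 10.
10 = 4(2) + 2, which satisfies Hückel's 4n+2 rule.

Aromatic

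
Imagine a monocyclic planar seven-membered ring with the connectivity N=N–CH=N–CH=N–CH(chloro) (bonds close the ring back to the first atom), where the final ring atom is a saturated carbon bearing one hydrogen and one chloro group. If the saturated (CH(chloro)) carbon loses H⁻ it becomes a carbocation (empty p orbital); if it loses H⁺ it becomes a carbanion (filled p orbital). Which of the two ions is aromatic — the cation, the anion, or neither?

The cation

In either ion the ring is fully conjugated: every atom, including the new sp² carbon, supplies a p orbital.
Cation: 3 × 2 + 0 = 6 π electrons → 4(1)+2, aromatic.
Anion: 3 × 2 + 2 = 8 π electrons → 4(2), antiaromatic.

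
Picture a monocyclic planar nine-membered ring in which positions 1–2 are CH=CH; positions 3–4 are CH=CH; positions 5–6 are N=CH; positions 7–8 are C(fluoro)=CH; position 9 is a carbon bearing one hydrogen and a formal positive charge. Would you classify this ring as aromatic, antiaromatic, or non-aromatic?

Check conjugation: the double-bond atoms are sp², each contributing one p electron; the doubly-bonded nitrogens are pyridine-type — their lone pairs lie in the ring plane, leaving one electron in the p orbital; the carbocation has an empty p orbital — every position has a p orbital, so the cyclic π system is continuous.
π-electron count: 4 × 2 = 8 from the double-bond units + 0 from the CH(+) atom = 8.
With 8 = 4·2 π electrons, Hückel's rule classifies the planar ring as antiaromatic.

Antiaromatic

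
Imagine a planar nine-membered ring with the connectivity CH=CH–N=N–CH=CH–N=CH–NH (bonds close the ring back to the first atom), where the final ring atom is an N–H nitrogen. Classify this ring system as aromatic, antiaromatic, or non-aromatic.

Aromatic

Every ring atom contributes a p orbital perpendicular to the ring (the double-bond atoms are sp², each contributing one p electron; each =N– nitrogen is pyridine-type (lone pair in the sp² plane, one electron in the p orbital); the pyrrole-type nitrogen donates its lone pair from the p orbital), so the π system is cyclic and fully conjugated.
π-electron count: 4 × 2 = 8 from the double-bond units + 2 from the NH atom = 10.
That gives a 4n+2 count (10, n = 2).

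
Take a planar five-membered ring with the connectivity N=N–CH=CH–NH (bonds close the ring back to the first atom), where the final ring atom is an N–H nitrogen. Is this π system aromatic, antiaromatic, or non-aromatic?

Aromatic

The p orbitals form a continuous loop: the double-bond atoms are sp², each contributing one p electron; each sp² =N– keeps its lone pair in-plane and puts one electron into the π system; the pyrrole-type nitrogen donates its lone pair from the p orbital. The ring is fully conjugated.
Adding the contributions, 2 × 2 = 4 from the double-bond units + 2 from the NH atom = 6.
6 = 4(1) + 2, which satisfies Hückel's 4n+2 rule.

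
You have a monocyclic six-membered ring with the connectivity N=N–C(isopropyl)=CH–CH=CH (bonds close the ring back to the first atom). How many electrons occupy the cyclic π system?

All ring atoms are sp² and supply a p orbital to the ring (every atom in a ring double bond is sp² and brings one electron to the p orbital; each sp² =N– keeps its lone pair in-plane and puts one electron into the π system); the conjugation is uninterrupted.
π-electron count: 3 × 2 = 6 from the 3 double-bond units.

6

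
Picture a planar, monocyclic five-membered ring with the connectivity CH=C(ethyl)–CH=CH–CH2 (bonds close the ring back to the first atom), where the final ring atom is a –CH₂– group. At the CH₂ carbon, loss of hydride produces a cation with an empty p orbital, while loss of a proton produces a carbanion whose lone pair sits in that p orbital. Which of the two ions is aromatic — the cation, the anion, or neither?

The anion

Both ions have a continuous loop of p orbitals — each ring atom is sp².
Cation: 2 × 2 + 0 = 4 π electrons → 4(1), antiaromatic.
Anion: 2 × 2 + 2 = 6 π electrons → 4(1)+2, aromatic.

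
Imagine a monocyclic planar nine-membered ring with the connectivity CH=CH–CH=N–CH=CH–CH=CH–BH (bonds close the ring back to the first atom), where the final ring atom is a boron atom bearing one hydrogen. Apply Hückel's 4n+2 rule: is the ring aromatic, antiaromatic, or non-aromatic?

Every ring atom contributes a p orbital perpendicular to the ring (each doubly-bonded ring atom is sp² with one p-orbital electron; each sp² =N– keeps its lone pair in-plane and puts one electron into the π system; the boron has an empty p orbital), so the π system is cyclic and fully conjugated.
Tallying contributions gives 4 × 2 = 8 from the double-bond units + 0 from the BH atom = 8.
A 4n π count (8, n = 2) in a planar conjugated ring means antiaromatic.

Antiaromatic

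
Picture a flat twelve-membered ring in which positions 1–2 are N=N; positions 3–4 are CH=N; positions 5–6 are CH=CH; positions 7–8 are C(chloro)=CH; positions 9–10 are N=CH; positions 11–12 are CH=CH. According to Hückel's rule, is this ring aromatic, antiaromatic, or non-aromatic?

Antiaromatic

Check conjugation: every atom in a ring double bond is sp² and brings one electron to the p orbital; each =N– nitrogen is pyridine-type (lone pair in the sp² plane, one electron in the p orbital) — every position has a p orbital, so the cyclic π system is continuous.
Tallying contributions gives 6 × 2 = 12 from the 6 double-bond units.
12 = 4(3); a planar, fully conjugated 4n system is antiaromatic.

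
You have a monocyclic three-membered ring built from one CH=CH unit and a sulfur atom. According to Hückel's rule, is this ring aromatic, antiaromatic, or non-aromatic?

Every ring atom contributes a p orbital perpendicular to the ring (the double-bond atoms are sp², each contributing one p electron; the sulfur donates one lone pair from its p orbital), so the π system is cyclic and fully conjugated.
π-electron count: 1 × 2 = 2 from the double-bond unit + 2 from the S atom = 4.
4 = 4(1); a planar, fully conjugated 4n system is antiaromatic.

Antiaromatic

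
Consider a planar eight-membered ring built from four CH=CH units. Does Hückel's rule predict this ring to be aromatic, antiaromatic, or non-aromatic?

Antiaromatic

The p orbitals form a continuous loop: each doubly-bonded ring atom is sp² with one p-orbital electron. The ring is fully conjugated.
Tallying contributions gives 4 × 2 = 8 from the 4 double-bond units.
8 = 4(2); a planar, fully conjugated 4n system is antiaromatic.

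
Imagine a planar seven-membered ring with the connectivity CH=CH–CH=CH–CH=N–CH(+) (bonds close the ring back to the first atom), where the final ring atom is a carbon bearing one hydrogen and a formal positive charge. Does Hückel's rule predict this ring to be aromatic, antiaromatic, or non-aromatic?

Every ring atom contributes a p orbital perpendicular to the ring (the double-bond atoms are sp², each contributing one p electron; each =N– nitrogen is pyridine-type (lone pair in the sp² plane, one electron in the p orbital); the carbocation has an empty p orbital), so the π system is cyclic and fully conjugated.
π-electron count: 3 × 2 = 6 from the double-bond units + 0 from the CH(+) atom = 6.
Since 6 = 4·1 + 2, the ring meets the 4n+2 criterion.

Aromatic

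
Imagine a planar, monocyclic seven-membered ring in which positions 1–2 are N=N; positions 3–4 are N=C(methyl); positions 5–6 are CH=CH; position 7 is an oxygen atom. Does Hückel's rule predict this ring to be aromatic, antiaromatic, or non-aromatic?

The p orbitals form a continuous loop: each doubly-bonded ring atom is sp² with one p-orbital electron; each =N– nitrogen is pyridine-type (lone pair in the sp² plane, one electron in the p orbital); the oxygen donates one lone pair from its p orbital. The ring is fully conjugated.
Adding the contributions, 3 × 2 = 6 from the double-bond units + 2 from the O atom = 8.
8 is a 4n count (n = 2), so the planar conjugated ring is antiaromatic.

Antiaromatic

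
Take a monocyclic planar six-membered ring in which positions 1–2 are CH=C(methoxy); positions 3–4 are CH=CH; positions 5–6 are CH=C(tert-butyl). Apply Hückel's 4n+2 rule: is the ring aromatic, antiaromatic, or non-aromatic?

All ring atoms are sp² and supply a p orbital to the ring (the double-bond atoms are sp², each contributing one p electron); the conjugation is uninterrupted.
π-electron count: 3 × 2 = 6 from the 3 double-bond units.
Since 6 = 4·1 + 2, the ring meets the 4n+2 criterion.

Aromatic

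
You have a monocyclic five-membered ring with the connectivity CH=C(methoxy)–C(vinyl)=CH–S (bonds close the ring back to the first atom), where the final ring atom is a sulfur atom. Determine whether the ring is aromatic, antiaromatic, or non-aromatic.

Aromatic

Check conjugation: the double-bond atoms are sp², each contributing one p electron; the sulfur donates one lone pair from its p orbital — every position has a p orbital, so the cyclic π system is continuous.
Tallying contributions gives 2 × 2 = 4 from the double-bond units + 2 from the S atom = 6.
6 = 4(1) + 2, which satisfies Hückel's 4n+2 rule.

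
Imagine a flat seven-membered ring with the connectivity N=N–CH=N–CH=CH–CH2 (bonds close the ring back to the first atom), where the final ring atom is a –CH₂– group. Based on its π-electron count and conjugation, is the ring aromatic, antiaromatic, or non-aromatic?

Non-aromatic

The CH2 carbon is saturated: the tetrahedral CH₂ carbon is sp³ and has no p orbital in the ring π system. Conjugation is not continuous around the ring.
A ring that is not fully conjugated cannot be aromatic or antiaromatic regardless of its π-electron count.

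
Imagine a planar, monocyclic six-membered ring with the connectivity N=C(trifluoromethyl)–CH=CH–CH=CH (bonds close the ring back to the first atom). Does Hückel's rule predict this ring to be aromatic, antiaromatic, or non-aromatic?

Every ring atom contributes a p orbital perpendicular to the ring (every atom in a ring double bond is sp² and brings one electron to the p orbital; the doubly-bonded nitrogens are pyridine-type — their lone pairs lie in the ring plane, leaving one electron in the p orbital), so the π system is cyclic and fully conjugated.
π-electron count: 3 × 2 = 6 from the 3 double-bond units.
Since 6 = 4·1 + 2, the ring meets the 4n+2 criterion.

Aromatic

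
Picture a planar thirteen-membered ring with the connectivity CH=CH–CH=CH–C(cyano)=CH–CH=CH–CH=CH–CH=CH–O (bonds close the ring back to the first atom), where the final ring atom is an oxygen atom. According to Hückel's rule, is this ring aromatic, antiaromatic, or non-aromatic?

Aromatic

Every ring atom contributes a p orbital perpendicular to the ring (each doubly-bonded ring atom is sp² with one p-orbital electron; the oxygen donates one lone pair from its p orbital), so the π system is cyclic and fully conjugated.
Adding the contributions, 6 × 2 = 12 from the double-bond units + 2 from the O atom = 14.
With 14 π electrons (n = 3), the Hückel 4n+2 condition holds.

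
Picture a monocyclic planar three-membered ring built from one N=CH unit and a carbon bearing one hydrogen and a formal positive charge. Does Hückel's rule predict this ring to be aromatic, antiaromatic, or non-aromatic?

Check conjugation: each doubly-bonded ring atom is sp² with one p-orbital electron; each =N– nitrogen is pyridine-type (lone pair in the sp² plane, one electron in the p orbital); the carbocation has an empty p orbital — every position has a p orbital, so the cyclic π system is continuous.
π-electron count: 1 × 2 = 2 from the double-bond unit + 0 from the CH(+) atom = 2.
That gives a 4n+2 count (2, n = 0).

Aromatic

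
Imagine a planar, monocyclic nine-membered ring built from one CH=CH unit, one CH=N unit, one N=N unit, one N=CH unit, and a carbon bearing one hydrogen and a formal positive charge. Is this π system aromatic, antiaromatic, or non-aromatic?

Check conjugation: the double-bond atoms are sp², each contributing one p electron; each sp² =N– keeps its lone pair in-plane and puts one electron into the π system; the carbocation has an empty p orbital — every position has a p orbital, so the cyclic π system is continuous.
π-electron count: 4 × 2 = 8 from the double-bond units + 0 from the CH(+) atom = 8.
8 = 4(2); a planar, fully conjugated 4n system is antiaromatic.

Antiaromatic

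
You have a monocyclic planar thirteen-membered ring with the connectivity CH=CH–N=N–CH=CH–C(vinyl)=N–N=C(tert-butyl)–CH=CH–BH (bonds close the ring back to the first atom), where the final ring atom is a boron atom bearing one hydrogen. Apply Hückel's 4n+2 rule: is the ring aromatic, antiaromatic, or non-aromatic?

Every ring atom contributes a p orbital perpendicular to the ring (each doubly-bonded ring atom is sp² with one p-orbital electron; the doubly-bonded nitrogens are pyridine-type — their lone pairs lie in the ring plane, leaving one electron in the p orbital; the boron has an empty p orbital), so the π system is cyclic and fully conjugated.
Counting π electrons: 6 × 2 = 12 from the double-bond units + 0 from the BH atom = 12.
A 4n π count (12, n = 3) in a planar conjugated ring means antiaromatic.

Antiaromatic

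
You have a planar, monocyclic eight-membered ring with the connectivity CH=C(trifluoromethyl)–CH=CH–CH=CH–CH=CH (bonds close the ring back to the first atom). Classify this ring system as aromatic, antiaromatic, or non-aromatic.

Antiaromatic

Check conjugation: every atom in a ring double bond is sp² and brings one electron to the p orbital — every position has a p orbital, so the cyclic π system is continuous.
π-electron count: 4 × 2 = 8 from the 4 double-bond units.
A 4n π count (8, n = 2) in a planar conjugated ring means antiaromatic.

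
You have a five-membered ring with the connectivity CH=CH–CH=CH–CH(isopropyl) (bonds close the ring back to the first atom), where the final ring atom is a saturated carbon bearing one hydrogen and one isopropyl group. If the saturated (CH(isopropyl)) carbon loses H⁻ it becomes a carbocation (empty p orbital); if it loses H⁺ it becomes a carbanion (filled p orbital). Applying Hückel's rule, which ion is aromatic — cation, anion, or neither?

Once that carbon is sp², every ring atom has a p orbital and both ions are fully conjugated.
Cation: 2 × 2 + 0 = 4 π electrons → 4(1), antiaromatic.
Anion: 2 × 2 + 2 = 6 π electrons → 4(1)+2, aromatic.

The anion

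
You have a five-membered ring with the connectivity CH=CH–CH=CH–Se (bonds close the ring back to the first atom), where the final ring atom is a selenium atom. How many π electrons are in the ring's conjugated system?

Check conjugation: each doubly-bonded ring atom is sp² with one p-orbital electron; the selenium donates one lone pair from its p orbital — every position has a p orbital, so the cyclic π system is continuous.
π-electron count: 2 × 2 = 4 from the double-bond units + 2 from the Se atom = 6.
This is selenophene.

6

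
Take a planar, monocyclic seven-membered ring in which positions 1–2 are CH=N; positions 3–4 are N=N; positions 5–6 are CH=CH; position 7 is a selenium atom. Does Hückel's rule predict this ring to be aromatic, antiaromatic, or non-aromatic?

Every ring atom contributes a p orbital perpendicular to the ring (every atom in a ring double bond is sp² and brings one electron to the p orbital; each =N– nitrogen is pyridine-type (lone pair in the sp² plane, one electron in the p orbital); the selenium donates one lone pair from its p orbital), so the π system is cyclic and fully conjugated.
Counting π electrons: 3 × 2 = 6 from the double-bond units + 2 from the Se atom = 8.
8 is a 4n count (n = 2), so the planar conjugated ring is antiaromatic.

Antiaromatic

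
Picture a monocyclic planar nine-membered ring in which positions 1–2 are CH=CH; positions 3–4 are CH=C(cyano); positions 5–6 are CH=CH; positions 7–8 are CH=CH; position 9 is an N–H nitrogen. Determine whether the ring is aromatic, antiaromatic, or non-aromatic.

The p orbitals form a continuous loop: the double-bond atoms are sp², each contributing one p electron; the pyrrole-type nitrogen donates its lone pair from the p orbital. The ring is fully conjugated.
Adding the contributions, 4 × 2 = 8 from the double-bond units + 2 from the NH atom = 10.
10 = 4(2) + 2, which satisfies Hückel's 4n+2 rule.

Aromatic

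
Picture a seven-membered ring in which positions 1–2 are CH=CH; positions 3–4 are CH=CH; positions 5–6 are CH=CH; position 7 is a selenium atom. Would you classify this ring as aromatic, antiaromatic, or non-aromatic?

Antiaromatic

Check conjugation: each doubly-bonded ring atom is sp² with one p-orbital electron; the selenium donates one lone pair from its p orbital — every position has a p orbital, so the cyclic π system is continuous.
Adding the contributions, 3 × 2 = 6 from the double-bond units + 2 from the Se atom = 8.
8 is a 4n count (n = 2), so the planar conjugated ring is antiaromatic.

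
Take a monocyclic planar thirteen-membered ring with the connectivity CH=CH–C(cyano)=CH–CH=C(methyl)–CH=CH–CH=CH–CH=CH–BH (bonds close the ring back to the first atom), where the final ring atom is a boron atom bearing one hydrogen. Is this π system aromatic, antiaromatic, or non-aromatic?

Antiaromatic

Every ring atom contributes a p orbital perpendicular to the ring (the double-bond atoms are sp², each contributing one p electron; the boron has an empty p orbital), so the π system is cyclic and fully conjugated.
Tallying contributions gives 6 × 2 = 12 from the double-bond units + 0 from the BH atom = 12.
With 12 = 4·3 π electrons, Hückel's rule classifies the planar ring as antiaromatic.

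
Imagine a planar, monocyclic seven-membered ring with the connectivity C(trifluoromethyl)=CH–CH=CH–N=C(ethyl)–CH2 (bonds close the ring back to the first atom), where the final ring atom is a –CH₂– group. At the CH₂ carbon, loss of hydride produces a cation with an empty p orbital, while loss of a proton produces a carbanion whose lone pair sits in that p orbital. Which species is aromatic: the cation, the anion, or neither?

Once that carbon is sp², every ring atom has a p orbital and both ions are fully conjugated.
Cation: 3 × 2 + 0 = 6 π electrons → 4(1)+2, aromatic.
Anion: 3 × 2 + 2 = 8 π electrons → 4(2), antiaromatic.

The cation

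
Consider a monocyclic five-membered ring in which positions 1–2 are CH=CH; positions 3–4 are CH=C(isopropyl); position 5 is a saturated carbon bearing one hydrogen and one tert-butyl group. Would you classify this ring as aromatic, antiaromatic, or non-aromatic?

At the CH(tert-butyl) position, that saturated carbon is sp³ and has no p orbital in the ring π system; the ring's p-orbital overlap is broken there.
Without a continuous loop of overlapping p orbitals the Hückel electron count never comes into play.

Non-aromatic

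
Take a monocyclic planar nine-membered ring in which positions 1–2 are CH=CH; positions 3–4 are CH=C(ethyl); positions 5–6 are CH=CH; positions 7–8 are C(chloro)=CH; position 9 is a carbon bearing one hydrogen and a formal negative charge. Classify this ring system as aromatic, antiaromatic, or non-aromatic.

Aromatic

All ring atoms are sp² and supply a p orbital to the ring (every atom in a ring double bond is sp² and brings one electron to the p orbital; the carbanion's lone pair occupies the p orbital); the conjugation is uninterrupted.
Adding the contributions, 4 × 2 = 8 from the double-bond units + 2 from the CH(-) atom = 10.
Since 10 = 4·2 + 2, the ring meets the 4n+2 criterion.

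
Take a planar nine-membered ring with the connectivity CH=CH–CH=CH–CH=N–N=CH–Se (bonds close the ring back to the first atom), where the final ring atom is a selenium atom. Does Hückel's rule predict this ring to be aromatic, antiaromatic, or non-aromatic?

The p orbitals form a continuous loop: the double-bond atoms are sp², each contributing one p electron; each sp² =N– keeps its lone pair in-plane and puts one electron into the π system; the selenium donates one lone pair from its p orbital. The ring is fully conjugated.
π-electron count: 4 × 2 = 8 from the double-bond units + 2 from the Se atom = 10.
That gives a 4n+2 count (10, n = 2).

Aromatic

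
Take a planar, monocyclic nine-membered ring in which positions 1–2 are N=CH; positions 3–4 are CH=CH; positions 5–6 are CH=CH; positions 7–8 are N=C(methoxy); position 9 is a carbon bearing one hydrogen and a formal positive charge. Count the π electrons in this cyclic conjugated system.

8

The p orbitals form a continuous loop: every atom in a ring double bond is sp² and brings one electron to the p orbital; each sp² =N– keeps its lone pair in-plane and puts one electron into the π system; the carbocation has an empty p orbital. The ring is fully conjugated.
Counting π electrons: 4 × 2 = 8 from the double-bond units + 0 from the CH(+) atom = 8.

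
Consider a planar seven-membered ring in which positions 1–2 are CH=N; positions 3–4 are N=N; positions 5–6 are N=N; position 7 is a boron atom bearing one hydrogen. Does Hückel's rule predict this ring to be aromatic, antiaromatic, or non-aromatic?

Aromatic

Every ring atom contributes a p orbital perpendicular to the ring (every atom in a ring double bond is sp² and brings one electron to the p orbital; the doubly-bonded nitrogens are pyridine-type — their lone pairs lie in the ring plane, leaving one electron in the p orbital; the boron has an empty p orbital), so the π system is cyclic and fully conjugated.
Adding the contributions, 3 × 2 = 6 from the double-bond units + 0 from the BH atom = 6.
That gives a 4n+2 count (6, n = 1).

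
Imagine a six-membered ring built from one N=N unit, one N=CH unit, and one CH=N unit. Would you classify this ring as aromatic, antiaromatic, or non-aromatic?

Every ring atom contributes a p orbital perpendicular to the ring (the double-bond atoms are sp², each contributing one p electron; each =N– nitrogen is pyridine-type (lone pair in the sp² plane, one electron in the p orbital)), so the π system is cyclic and fully conjugated.
π-electron count: 3 × 2 = 6 from the 3 double-bond units.
Since 6 = 4·1 + 2, the ring meets the 4n+2 criterion.

Aromatic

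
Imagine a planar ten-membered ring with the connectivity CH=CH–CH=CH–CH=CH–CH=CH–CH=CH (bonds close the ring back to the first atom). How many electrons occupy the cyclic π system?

10

Check conjugation: every atom in a ring double bond is sp² and brings one electron to the p orbital — every position has a p orbital, so the cyclic π system is continuous.
π-electron count: 5 × 2 = 10 from the 5 double-bond units.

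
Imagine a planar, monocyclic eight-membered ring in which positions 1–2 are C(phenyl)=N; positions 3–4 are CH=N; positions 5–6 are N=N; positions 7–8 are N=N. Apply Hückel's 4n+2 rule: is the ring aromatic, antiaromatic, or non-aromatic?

Antiaromatic

All ring atoms are sp² and supply a p orbital to the ring (each doubly-bonded ring atom is sp² with one p-orbital electron; each =N– nitrogen is pyridine-type (lone pair in the sp² plane, one electron in the p orbital)); the conjugation is uninterrupted.
Tallying contributions gives 4 × 2 = 8 from the 4 double-bond units.
8 = 4(2); a planar, fully conjugated 4n system is antiaromatic.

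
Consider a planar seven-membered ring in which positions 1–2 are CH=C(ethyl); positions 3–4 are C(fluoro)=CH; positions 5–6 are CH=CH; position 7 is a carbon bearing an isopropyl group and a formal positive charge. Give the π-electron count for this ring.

6

Check conjugation: every atom in a ring double bond is sp² and brings one electron to the p orbital; the carbocation has an empty p orbital — every position has a p orbital, so the cyclic π system is continuous.
Tallying contributions gives 3 × 2 = 6 from the double-bond units + 0 from the C(isopropyl)(+) atom = 6.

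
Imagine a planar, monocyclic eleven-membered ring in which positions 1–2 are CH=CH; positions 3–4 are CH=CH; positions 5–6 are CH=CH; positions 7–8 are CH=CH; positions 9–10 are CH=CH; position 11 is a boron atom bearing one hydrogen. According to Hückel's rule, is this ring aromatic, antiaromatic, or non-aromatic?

Aromatic

All ring atoms are sp² and supply a p orbital to the ring (the double-bond atoms are sp², each contributing one p electron; the boron has an empty p orbital); the conjugation is uninterrupted.
Tallying contributions gives 5 × 2 = 10 from the double-bond units + 0 from the BH atom = 10.
That gives a 4n+2 count (10, n = 2).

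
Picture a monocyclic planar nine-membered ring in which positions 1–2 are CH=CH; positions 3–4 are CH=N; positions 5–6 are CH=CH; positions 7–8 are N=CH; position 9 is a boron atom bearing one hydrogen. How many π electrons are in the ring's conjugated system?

Check conjugation: every atom in a ring double bond is sp² and brings one electron to the p orbital; each sp² =N– keeps its lone pair in-plane and puts one electron into the π system; the boron has an empty p orbital — every position has a p orbital, so the cyclic π system is continuous.
Counting π electrons: 4 × 2 = 8 from the double-bond units + 0 from the BH atom = 8.

8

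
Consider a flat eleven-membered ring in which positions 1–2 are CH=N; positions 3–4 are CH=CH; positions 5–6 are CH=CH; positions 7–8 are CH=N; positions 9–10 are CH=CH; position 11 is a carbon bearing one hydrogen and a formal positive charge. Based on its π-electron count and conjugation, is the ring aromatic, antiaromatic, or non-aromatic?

Aromatic

Every ring atom contributes a p orbital perpendicular to the ring (the double-bond atoms are sp², each contributing one p electron; each sp² =N– keeps its lone pair in-plane and puts one electron into the π system; the carbocation has an empty p orbital), so the π system is cyclic and fully conjugated.
Adding the contributions, 5 × 2 = 10 from the double-bond units + 0 from the CH(+) atom = 10.
With 10 π electrons (n = 2), the Hückel 4n+2 condition holds.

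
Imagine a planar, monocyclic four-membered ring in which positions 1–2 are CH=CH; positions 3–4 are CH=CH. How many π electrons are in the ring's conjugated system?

Check conjugation: each doubly-bonded ring atom is sp² with one p-orbital electron — every position has a p orbital, so the cyclic π system is continuous.
π-electron count: 2 × 2 = 4 from the 2 double-bond units.
(The species described is cyclobutadiene.)

4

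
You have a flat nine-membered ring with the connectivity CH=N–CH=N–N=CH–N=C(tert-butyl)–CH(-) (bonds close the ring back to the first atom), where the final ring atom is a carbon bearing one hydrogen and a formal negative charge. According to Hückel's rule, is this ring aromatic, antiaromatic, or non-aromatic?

Check conjugation: the double-bond atoms are sp², each contributing one p electron; each =N– nitrogen is pyridine-type (lone pair in the sp² plane, one electron in the p orbital); the carbanion's lone pair occupies the p orbital — every position has a p orbital, so the cyclic π system is continuous.
Counting π electrons: 4 × 2 = 8 from the double-bond units + 2 from the CH(-) atom = 10.
That gives a 4n+2 count (10, n = 2).

Aromatic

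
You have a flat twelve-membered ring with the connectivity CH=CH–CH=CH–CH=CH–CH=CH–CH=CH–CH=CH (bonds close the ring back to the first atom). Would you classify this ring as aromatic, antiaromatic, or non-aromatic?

Antiaromatic

The p orbitals form a continuous loop: every atom in a ring double bond is sp² and brings one electron to the p orbital. The ring is fully conjugated.
Tallying contributions gives 6 × 2 = 12 from the 6 double-bond units.
With 12 = 4·3 π electrons, Hückel's rule classifies the planar ring as antiaromatic.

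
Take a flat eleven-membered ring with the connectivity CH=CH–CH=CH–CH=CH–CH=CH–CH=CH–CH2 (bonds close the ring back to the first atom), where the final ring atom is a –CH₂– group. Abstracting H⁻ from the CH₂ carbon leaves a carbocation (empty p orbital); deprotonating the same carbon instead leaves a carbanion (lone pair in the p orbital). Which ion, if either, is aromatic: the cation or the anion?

Both ions have a continuous loop of p orbitals — each ring atom is sp².
Cation: 5 × 2 + 0 = 10 π electrons → 4(2)+2, aromatic.
Anion: 5 × 2 + 2 = 12 π electrons → 4(3), antiaromatic.

The cation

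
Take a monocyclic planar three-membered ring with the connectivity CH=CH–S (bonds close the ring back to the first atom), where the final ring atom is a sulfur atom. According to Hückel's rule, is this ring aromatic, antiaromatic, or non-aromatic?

Antiaromatic

The p orbitals form a continuous loop: the double-bond atoms are sp², each contributing one p electron; the sulfur donates one lone pair from its p orbital. The ring is fully conjugated.
Tallying contributions gives 1 × 2 = 2 from the double-bond unit + 2 from the S atom = 4.
4 is a 4n count (n = 1), so the planar conjugated ring is antiaromatic.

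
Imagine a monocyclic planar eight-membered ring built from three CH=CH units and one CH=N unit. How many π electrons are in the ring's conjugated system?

Check conjugation: each doubly-bonded ring atom is sp² with one p-orbital electron; each =N– nitrogen is pyridine-type (lone pair in the sp² plane, one electron in the p orbital) — every position has a p orbital, so the cyclic π system is continuous.
Counting π electrons: 4 × 2 = 8 from the 4 double-bond units.

8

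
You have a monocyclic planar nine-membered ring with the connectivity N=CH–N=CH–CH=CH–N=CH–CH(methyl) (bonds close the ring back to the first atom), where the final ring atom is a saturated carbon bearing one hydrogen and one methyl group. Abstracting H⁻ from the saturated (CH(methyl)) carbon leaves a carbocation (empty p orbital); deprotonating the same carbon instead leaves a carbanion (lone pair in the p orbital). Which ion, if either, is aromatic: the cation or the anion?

Once that carbon is sp², every ring atom has a p orbital and both ions are fully conjugated.
Cation: 4 × 2 + 0 = 8 π electrons → 4(2), antiaromatic.
Anion: 4 × 2 + 2 = 10 π electrons → 4(2)+2, aromatic.

The anion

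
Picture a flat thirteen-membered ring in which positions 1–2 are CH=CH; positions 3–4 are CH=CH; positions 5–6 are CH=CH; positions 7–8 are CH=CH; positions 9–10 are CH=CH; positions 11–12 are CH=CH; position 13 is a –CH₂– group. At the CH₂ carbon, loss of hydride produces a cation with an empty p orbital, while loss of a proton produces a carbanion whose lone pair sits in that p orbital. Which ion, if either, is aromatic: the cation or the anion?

In both ions every ring atom is sp² and contributes a p orbital, so both rings are fully conjugated.
Cation: 6 × 2 + 0 = 12 π electrons → 4(3), antiaromatic.
Anion: 6 × 2 + 2 = 14 π electrons → 4(3)+2, aromatic.

The anion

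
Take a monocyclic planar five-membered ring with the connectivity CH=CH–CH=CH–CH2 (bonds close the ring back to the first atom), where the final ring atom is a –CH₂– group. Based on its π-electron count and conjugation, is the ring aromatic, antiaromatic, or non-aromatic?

Non-aromatic

Because the tetrahedral CH₂ carbon is sp³ and has no p orbital in the ring π system at the CH2 position, the π system cannot extend all the way around the ring.
Hückel's rule only applies to fully conjugated rings, so this one is simply non-aromatic.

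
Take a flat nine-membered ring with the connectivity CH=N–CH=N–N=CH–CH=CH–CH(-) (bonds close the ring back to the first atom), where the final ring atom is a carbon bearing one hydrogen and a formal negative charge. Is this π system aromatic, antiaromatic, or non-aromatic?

All ring atoms are sp² and supply a p orbital to the ring (the double-bond atoms are sp², each contributing one p electron; each sp² =N– keeps its lone pair in-plane and puts one electron into the π system; the carbanion's lone pair occupies the p orbital); the conjugation is uninterrupted.
Tallying contributions gives 4 × 2 = 8 from the double-bond units + 2 from the CH(-) atom = 10.
That gives a 4n+2 count (10, n = 2).

Aromatic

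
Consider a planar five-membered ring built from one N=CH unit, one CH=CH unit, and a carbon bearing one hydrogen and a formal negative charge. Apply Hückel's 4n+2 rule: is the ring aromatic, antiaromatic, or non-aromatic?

Check conjugation: the double-bond atoms are sp², each contributing one p electron; each sp² =N– keeps its lone pair in-plane and puts one electron into the π system; the carbanion's lone pair occupies the p orbital — every position has a p orbital, so the cyclic π system is continuous.
Tallying contributions gives 2 × 2 = 4 from the double-bond units + 2 from the CH(-) atom = 6.
That gives a 4n+2 count (6, n = 1).

Aromatic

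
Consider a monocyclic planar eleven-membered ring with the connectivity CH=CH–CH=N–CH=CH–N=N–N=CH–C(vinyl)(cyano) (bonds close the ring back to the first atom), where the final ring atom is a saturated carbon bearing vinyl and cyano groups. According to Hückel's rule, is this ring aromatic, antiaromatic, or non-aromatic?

Non-aromatic

The C(vinyl)(cyano) carbon is saturated: that saturated carbon is sp³ and has no p orbital in the ring π system. Conjugation is not continuous around the ring.
Hückel's rule only applies to fully conjugated rings, so this one is simply non-aromatic.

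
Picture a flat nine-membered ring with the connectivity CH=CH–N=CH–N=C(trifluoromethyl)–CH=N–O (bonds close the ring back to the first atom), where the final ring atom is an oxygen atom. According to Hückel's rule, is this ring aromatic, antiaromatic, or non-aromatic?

Check conjugation: each doubly-bonded ring atom is sp² with one p-orbital electron; each sp² =N– keeps its lone pair in-plane and puts one electron into the π system; the oxygen donates one lone pair from its p orbital — every position has a p orbital, so the cyclic π system is continuous.
π-electron count: 4 × 2 = 8 from the double-bond units + 2 from the O atom = 10.
That gives a 4n+2 count (10, n = 2).

Aromatic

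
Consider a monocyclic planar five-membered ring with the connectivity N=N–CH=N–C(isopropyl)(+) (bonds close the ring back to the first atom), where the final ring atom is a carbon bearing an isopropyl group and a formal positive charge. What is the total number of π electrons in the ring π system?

4

All ring atoms are sp² and supply a p orbital to the ring (the double-bond atoms are sp², each contributing one p electron; each =N– nitrogen is pyridine-type (lone pair in the sp² plane, one electron in the p orbital); the carbocation has an empty p orbital); the conjugation is uninterrupted.
Counting π electrons: 2 × 2 = 4 from the double-bond units + 0 from the C(isopropyl)(+) atom = 4.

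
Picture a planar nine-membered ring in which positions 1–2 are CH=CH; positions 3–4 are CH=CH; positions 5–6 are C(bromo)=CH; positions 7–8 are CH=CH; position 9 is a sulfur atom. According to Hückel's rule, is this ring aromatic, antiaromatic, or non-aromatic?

Aromatic

Every ring atom contributes a p orbital perpendicular to the ring (every atom in a ring double bond is sp² and brings one electron to the p orbital; the sulfur donates one lone pair from its p orbital), so the π system is cyclic and fully conjugated.
Tallying contributions gives 4 × 2 = 8 from the double-bond units + 2 from the S atom = 10.
With 10 π electrons (n = 2), the Hückel 4n+2 condition holds.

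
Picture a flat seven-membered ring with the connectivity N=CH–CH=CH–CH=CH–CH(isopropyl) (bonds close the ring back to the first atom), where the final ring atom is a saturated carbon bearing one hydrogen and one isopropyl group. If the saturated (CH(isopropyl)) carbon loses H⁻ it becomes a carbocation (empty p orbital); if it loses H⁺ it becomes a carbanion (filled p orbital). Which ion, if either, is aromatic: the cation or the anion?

Once that carbon is sp², every ring atom has a p orbital and both ions are fully conjugated.
Cation: 3 × 2 + 0 = 6 π electrons → 4(1)+2, aromatic.
Anion: 3 × 2 + 2 = 8 π electrons → 4(2), antiaromatic.

The cation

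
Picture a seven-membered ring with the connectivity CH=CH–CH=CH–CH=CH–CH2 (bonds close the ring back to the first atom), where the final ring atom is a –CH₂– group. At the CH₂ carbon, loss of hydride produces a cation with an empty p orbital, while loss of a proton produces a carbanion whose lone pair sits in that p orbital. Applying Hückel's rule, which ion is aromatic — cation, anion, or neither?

In both ions every ring atom is sp² and contributes a p orbital, so both rings are fully conjugated.
Cation: 3 × 2 + 0 = 6 π electrons → 4(1)+2, aromatic.
Anion: 3 × 2 + 2 = 8 π electrons → 4(2), antiaromatic.

The cation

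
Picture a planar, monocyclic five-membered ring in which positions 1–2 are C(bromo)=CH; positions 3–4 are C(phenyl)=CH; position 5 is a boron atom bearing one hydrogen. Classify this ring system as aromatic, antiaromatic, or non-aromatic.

Every ring atom contributes a p orbital perpendicular to the ring (every atom in a ring double bond is sp² and brings one electron to the p orbital; the boron has an empty p orbital), so the π system is cyclic and fully conjugated.
Adding the contributions, 2 × 2 = 4 from the double-bond units + 0 from the BH atom = 4.
A 4n π count (4, n = 1) in a planar conjugated ring means antiaromatic.

Antiaromatic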